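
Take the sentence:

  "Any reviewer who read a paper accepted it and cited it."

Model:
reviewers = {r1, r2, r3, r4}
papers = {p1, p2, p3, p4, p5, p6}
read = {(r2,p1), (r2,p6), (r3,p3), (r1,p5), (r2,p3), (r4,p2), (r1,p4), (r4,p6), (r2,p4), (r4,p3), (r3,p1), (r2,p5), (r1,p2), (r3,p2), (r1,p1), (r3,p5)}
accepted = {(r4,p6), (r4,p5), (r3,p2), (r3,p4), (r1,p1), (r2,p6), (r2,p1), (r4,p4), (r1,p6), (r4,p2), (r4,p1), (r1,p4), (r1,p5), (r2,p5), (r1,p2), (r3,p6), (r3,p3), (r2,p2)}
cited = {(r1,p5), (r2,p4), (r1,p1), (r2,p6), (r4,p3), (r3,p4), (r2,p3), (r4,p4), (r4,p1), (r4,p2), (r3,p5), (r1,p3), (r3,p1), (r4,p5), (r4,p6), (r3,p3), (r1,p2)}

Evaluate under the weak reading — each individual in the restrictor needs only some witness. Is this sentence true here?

True

"it" takes "a paper" as antecedent — a donkey pronoun bound across the clause boundary.
Weak reading: every reviewer r with some read-paper has at least one read-paper p such that accepted(r,p) ∧ cited(r,p).
Per reviewer: r1:✓  r2:✓  r3:✓  r4:✓
Every reviewer in the restrictor has a witness.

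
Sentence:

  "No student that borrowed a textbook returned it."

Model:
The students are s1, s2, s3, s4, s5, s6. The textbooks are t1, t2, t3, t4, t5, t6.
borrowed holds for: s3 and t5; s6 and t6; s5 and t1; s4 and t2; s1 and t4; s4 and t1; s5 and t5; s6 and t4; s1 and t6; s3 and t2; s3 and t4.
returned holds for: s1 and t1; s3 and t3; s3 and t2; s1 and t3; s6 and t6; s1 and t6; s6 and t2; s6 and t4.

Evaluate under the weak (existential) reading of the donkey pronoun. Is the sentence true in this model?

"it" takes "a textbook" as antecedent — a donkey pronoun bound across the clause boundary.
Truth condition: for no (s,t) with borrowed(s,t) does returned(s,t) hold.
Restrictor pairs — does the scope hold? (s1,t4):fails  (s1,t6):holds  (s3,t2):holds  (s3,t4):fails  (s3,t5):fails  (s4,t1):fails  (s4,t2):fails  (s5,t1):fails  (s5,t5):fails  (s6,t4):holds  (s6,t6):holds
Scope holds for 4 pair(s), so the sentence is false.

False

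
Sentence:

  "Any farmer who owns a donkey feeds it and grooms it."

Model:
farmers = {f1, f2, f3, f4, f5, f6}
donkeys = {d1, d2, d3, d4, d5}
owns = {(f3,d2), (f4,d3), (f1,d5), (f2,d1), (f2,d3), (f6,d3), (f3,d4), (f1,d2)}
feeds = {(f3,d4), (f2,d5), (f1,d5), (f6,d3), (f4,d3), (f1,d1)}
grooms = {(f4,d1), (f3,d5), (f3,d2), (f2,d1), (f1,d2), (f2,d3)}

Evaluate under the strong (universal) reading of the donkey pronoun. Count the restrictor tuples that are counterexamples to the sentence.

"it" takes "a donkey" as antecedent — a donkey pronoun bound across the clause boundary.
Strong reading: for every (f,d) with owns(f,d), feeds(f,d) ∧ grooms(f,d).
Restrictor pairs: (f1,d2) ✗  (f1,d5) ✗  (f2,d1) ✗  (f2,d3) ✗  (f3,d2) ✗  (f3,d4) ✗  (f4,d3) ✗  (f6,d3) ✗
Counterexamples (restrictor pairs failing the scope): 8.

8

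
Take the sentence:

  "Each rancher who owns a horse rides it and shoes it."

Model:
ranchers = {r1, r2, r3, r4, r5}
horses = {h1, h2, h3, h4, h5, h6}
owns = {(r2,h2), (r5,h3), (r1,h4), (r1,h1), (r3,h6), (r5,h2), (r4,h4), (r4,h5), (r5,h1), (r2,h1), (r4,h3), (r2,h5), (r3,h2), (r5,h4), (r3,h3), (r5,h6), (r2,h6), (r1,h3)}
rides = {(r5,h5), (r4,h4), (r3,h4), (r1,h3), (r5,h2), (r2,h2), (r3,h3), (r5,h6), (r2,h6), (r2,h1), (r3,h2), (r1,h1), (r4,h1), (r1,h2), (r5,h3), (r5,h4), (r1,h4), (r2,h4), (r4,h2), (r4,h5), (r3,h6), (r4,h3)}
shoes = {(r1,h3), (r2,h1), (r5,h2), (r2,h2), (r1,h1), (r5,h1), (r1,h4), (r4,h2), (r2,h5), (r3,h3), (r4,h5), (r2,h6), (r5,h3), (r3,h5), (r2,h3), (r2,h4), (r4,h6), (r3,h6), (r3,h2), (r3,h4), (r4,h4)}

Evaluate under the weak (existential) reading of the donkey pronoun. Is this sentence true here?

True

"it" takes "a horse" as antecedent — a donkey pronoun bound across the clause boundary.
Weak reading: every rancher r with some owns-horse has at least one owns-horse h such that rides(r,h) ∧ shoes(r,h).
Per rancher: r1:✓  r2:✓  r3:✓  r4:✓  r5:✓
Every rancher in the restrictor has a witness.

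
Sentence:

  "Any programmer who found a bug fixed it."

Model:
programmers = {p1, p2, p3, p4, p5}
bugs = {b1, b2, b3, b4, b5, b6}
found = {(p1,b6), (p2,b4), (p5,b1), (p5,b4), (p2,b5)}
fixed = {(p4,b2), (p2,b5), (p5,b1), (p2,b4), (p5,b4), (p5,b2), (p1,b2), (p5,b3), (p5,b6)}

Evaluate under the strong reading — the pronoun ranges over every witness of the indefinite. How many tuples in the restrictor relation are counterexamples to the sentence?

"it" takes "a bug" as antecedent — a donkey pronoun bound across the clause boundary.
Strong reading: for every (p,b) with found(p,b), fixed(p,b).
Restrictor pairs: (p1,b6) ✗  (p2,b4) ✓  (p2,b5) ✓  (p5,b1) ✓  (p5,b4) ✓
Counterexamples (restrictor pairs failing the scope): 1.

1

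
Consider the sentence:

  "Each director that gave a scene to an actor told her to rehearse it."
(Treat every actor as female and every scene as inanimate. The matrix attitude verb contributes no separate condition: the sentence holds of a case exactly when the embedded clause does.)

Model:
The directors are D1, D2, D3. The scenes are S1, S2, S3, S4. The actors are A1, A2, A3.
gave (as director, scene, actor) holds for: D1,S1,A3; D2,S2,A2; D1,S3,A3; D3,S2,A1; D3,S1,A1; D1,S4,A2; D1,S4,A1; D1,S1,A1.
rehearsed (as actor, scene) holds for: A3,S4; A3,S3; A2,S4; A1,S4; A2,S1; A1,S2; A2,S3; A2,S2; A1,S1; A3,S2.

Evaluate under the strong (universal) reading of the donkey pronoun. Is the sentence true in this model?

False

"her" takes "an actor" as antecedent and "it" takes "a scene"; both are donkey pronouns co-varying with the restrictor.
Strong reading: for every (d,s,a) with gave(d,s,a), rehearsed(a,s).
Restrictor triples: (D1,S1,A1)→rehearsed(A1,S1) ✓  (D1,S1,A3)→rehearsed(A3,S1) ✗  (D1,S3,A3)→rehearsed(A3,S3) ✓  (D1,S4,A1)→rehearsed(A1,S4) ✓  (D1,S4,A2)→rehearsed(A2,S4) ✓  (D2,S2,A2)→rehearsed(A2,S2) ✓  (D3,S1,A1)→rehearsed(A1,S1) ✓  (D3,S2,A1)→rehearsed(A1,S2) ✓
Counterexample: (D1,S1,A3) — rehearsed(A3,S1) does not hold.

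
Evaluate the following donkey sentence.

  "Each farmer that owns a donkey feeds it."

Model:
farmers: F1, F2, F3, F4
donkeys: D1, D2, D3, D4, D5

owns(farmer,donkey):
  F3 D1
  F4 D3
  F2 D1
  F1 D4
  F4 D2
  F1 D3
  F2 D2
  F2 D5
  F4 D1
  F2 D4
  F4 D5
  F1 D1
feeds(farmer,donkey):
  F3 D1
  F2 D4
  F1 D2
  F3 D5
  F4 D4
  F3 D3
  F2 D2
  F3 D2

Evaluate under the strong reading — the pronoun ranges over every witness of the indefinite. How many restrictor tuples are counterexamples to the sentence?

"it" takes "a donkey" as antecedent — a donkey pronoun bound across the clause boundary.
Strong reading: for every (f,d) with owns(f,d), feeds(f,d).
Restrictor pairs: (F1,D1) ✗  (F1,D3) ✗  (F1,D4) ✗  (F2,D1) ✗  (F2,D2) ✓  (F2,D4) ✓  (F2,D5) ✗  (F3,D1) ✓  (F4,D1) ✗  (F4,D2) ✗  (F4,D3) ✗  (F4,D5) ✗
Counterexamples (restrictor pairs failing the scope): 9.

9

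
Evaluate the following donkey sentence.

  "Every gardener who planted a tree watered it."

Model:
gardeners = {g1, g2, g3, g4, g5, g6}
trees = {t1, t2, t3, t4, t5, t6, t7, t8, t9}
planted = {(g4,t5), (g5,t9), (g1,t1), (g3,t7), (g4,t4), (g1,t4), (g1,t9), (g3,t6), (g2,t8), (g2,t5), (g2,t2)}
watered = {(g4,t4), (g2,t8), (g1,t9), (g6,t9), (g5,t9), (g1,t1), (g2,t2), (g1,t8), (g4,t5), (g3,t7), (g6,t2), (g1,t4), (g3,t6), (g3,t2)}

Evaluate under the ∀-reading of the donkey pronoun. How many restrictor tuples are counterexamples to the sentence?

1

"it" takes "a tree" as antecedent — a donkey pronoun bound across the clause boundary.
Strong reading: for every (g,t) with planted(g,t), watered(g,t).
Restrictor pairs: (g1,t1) ✓  (g1,t4) ✓  (g1,t9) ✓  (g2,t2) ✓  (g2,t5) ✗  (g2,t8) ✓  (g3,t6) ✓  (g3,t7) ✓  (g4,t4) ✓  (g4,t5) ✓  (g5,t9) ✓
Counterexamples (restrictor pairs failing the scope): 1.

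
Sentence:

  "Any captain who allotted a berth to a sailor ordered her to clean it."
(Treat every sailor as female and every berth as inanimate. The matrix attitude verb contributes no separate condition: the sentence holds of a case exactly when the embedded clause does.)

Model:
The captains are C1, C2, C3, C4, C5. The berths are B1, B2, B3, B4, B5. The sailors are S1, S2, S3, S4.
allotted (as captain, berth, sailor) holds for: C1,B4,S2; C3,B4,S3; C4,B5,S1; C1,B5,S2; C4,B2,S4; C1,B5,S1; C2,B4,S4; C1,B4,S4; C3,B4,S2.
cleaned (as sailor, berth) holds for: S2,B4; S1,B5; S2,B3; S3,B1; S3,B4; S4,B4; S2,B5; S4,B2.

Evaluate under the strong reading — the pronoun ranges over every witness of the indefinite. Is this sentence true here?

True

"her" takes "a sailor" as antecedent and "it" takes "a berth"; both are donkey pronouns co-varying with the restrictor.
Strong reading: for every (c,b,s) with allotted(c,b,s), cleaned(s,b).
Restrictor triples: (C1,B4,S2)→cleaned(S2,B4) ✓  (C1,B4,S4)→cleaned(S4,B4) ✓  (C1,B5,S1)→cleaned(S1,B5) ✓  (C1,B5,S2)→cleaned(S2,B5) ✓  (C2,B4,S4)→cleaned(S4,B4) ✓  (C3,B4,S2)→cleaned(S2,B4) ✓  (C3,B4,S3)→cleaned(S3,B4) ✓  (C4,B2,S4)→cleaned(S4,B2) ✓  (C4,B5,S1)→cleaned(S1,B5) ✓
Every restrictor triple satisfies the scope.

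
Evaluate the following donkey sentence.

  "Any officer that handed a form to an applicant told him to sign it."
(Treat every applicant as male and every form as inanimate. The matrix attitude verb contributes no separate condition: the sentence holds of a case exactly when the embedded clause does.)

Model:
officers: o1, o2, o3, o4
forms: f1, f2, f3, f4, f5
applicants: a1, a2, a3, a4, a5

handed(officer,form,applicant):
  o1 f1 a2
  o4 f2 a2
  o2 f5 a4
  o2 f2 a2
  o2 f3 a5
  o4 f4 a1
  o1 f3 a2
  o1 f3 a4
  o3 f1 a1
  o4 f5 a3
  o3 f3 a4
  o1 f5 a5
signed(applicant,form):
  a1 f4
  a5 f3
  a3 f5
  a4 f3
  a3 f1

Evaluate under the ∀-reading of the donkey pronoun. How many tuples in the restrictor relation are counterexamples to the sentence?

"him" takes "an applicant" as antecedent and "it" takes "a form"; both are donkey pronouns co-varying with the restrictor.
Strong reading: for every (o,f,a) with handed(o,f,a), signed(a,f).
Restrictor triples: (o1,f1,a2)→signed(a2,f1) ✗  (o1,f3,a2)→signed(a2,f3) ✗  (o1,f3,a4)→signed(a4,f3) ✓  (o1,f5,a5)→signed(a5,f5) ✗  (o2,f2,a2)→signed(a2,f2) ✗  (o2,f3,a5)→signed(a5,f3) ✓  (o2,f5,a4)→signed(a4,f5) ✗  (o3,f1,a1)→signed(a1,f1) ✗  (o3,f3,a4)→signed(a4,f3) ✓  (o4,f2,a2)→signed(a2,f2) ✗  (o4,f4,a1)→signed(a1,f4) ✓  (o4,f5,a3)→signed(a3,f5) ✓
Counterexamples (restrictor triples failing the scope): 7.

7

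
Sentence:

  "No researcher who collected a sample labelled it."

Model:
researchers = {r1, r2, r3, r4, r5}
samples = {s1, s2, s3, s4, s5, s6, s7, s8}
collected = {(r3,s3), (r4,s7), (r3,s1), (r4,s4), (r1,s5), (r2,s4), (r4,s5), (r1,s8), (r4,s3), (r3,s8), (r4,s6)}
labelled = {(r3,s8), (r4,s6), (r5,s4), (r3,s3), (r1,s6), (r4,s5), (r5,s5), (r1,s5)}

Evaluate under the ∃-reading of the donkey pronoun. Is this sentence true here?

"it" takes "a sample" as antecedent — a donkey pronoun bound across the clause boundary.
Truth condition: for no (r,s) with collected(r,s) does labelled(r,s) hold.
Restrictor pairs — does the scope hold? (r1,s5):holds  (r1,s8):fails  (r2,s4):fails  (r3,s1):fails  (r3,s3):holds  (r3,s8):holds  (r4,s3):fails  (r4,s4):fails  (r4,s5):holds  (r4,s6):holds  (r4,s7):fails
Scope holds for 5 pair(s), so the sentence is false.

False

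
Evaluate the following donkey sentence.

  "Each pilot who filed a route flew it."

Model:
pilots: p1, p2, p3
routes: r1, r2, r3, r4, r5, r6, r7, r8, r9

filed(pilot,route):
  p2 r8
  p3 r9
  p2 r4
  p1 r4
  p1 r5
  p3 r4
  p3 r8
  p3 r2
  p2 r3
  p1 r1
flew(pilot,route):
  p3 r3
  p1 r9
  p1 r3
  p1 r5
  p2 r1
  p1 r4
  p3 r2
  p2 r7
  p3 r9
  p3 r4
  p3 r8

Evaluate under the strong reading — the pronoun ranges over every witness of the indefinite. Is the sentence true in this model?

False

"it" takes "a route" as antecedent — a donkey pronoun bound across the clause boundary.
Strong reading: for every (p,r) with filed(p,r), flew(p,r).
Restrictor pairs: (p1,r1) ✗  (p1,r4) ✓  (p1,r5) ✓  (p2,r3) ✗  (p2,r4) ✗  (p2,r8) ✗  (p3,r2) ✓  (p3,r4) ✓  (p3,r8) ✓  (p3,r9) ✓
Counterexample: (p1,r1) is in filed but fails the scope.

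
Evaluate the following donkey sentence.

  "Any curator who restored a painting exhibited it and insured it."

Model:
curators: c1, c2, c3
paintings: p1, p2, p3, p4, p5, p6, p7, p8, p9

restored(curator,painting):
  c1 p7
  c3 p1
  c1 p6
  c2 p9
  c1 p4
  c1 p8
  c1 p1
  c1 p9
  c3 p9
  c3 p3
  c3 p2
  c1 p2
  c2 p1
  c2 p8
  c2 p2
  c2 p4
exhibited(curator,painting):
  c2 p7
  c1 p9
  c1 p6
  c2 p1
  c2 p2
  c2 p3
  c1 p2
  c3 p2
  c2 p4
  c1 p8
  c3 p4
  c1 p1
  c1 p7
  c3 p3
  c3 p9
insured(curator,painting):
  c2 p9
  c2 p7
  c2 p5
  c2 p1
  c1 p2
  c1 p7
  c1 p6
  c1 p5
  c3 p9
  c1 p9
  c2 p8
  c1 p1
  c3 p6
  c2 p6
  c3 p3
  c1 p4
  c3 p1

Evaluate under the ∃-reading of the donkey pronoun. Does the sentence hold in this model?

True

"it" takes "a painting" as antecedent — a donkey pronoun bound across the clause boundary.
Weak reading: every curator c with some restored-painting has at least one restored-painting p such that exhibited(c,p) ∧ insured(c,p).
Per curator: c1:✓  c2:✓  c3:✓
Every curator in the restrictor has a witness.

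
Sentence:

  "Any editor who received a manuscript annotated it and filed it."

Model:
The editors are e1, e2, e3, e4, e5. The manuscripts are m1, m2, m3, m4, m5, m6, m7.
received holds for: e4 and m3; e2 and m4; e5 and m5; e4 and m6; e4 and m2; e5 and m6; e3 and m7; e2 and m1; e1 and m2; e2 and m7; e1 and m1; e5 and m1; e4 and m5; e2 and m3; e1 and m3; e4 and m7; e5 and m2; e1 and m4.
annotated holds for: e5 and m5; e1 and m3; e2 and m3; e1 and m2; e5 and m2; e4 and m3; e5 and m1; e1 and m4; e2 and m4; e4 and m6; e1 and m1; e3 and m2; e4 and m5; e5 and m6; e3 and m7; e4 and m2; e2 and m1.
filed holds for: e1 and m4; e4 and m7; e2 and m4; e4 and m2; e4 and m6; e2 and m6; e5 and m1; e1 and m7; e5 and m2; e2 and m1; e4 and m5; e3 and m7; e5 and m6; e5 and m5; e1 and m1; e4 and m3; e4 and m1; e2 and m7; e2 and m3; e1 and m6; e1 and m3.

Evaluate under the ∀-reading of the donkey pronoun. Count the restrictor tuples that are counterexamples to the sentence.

3

"it" takes "a manuscript" as antecedent — a donkey pronoun bound across the clause boundary.
Strong reading: for every (e,m) with received(e,m), annotated(e,m) ∧ filed(e,m).
Restrictor pairs: (e1,m1) ✓  (e1,m2) ✗  (e1,m3) ✓  (e1,m4) ✓  (e2,m1) ✓  (e2,m3) ✓  (e2,m4) ✓  (e2,m7) ✗  (e3,m7) ✓  (e4,m2) ✓  (e4,m3) ✓  (e4,m5) ✓  (e4,m6) ✓  (e4,m7) ✗  (e5,m1) ✓  (e5,m2) ✓  (e5,m5) ✓  (e5,m6) ✓
Counterexamples (restrictor pairs failing the scope): 3.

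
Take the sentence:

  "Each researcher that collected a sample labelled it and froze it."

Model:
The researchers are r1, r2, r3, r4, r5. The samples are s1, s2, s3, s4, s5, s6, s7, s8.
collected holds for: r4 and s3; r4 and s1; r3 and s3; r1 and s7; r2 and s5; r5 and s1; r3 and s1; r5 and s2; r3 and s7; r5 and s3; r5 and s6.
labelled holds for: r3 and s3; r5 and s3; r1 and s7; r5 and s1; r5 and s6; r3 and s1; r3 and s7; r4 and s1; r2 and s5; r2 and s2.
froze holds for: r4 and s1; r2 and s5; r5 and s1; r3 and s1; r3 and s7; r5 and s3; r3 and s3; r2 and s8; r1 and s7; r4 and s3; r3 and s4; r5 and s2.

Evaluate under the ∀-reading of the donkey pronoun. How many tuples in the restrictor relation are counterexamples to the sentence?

3

"it" takes "a sample" as antecedent — a donkey pronoun bound across the clause boundary.
Strong reading: for every (r,s) with collected(r,s), labelled(r,s) ∧ froze(r,s).
Restrictor pairs: (r1,s7) ✓  (r2,s5) ✓  (r3,s1) ✓  (r3,s3) ✓  (r3,s7) ✓  (r4,s1) ✓  (r4,s3) ✗  (r5,s1) ✓  (r5,s2) ✗  (r5,s3) ✓  (r5,s6) ✗
Counterexamples (restrictor pairs failing the scope): 3.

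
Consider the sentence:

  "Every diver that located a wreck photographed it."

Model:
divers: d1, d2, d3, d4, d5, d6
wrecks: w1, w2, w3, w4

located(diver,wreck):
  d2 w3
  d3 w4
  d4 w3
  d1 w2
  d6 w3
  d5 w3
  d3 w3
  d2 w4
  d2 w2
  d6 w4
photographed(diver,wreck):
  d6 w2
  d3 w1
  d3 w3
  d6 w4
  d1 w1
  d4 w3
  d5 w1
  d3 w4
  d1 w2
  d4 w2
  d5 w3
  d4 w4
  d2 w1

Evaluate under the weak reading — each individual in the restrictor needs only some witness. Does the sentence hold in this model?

"it" takes "a wreck" as antecedent — a donkey pronoun bound across the clause boundary.
Weak reading: every diver d with some located-wreck has at least one located-wreck w such that photographed(d,w).
Per diver: d1:✓  d2:✗  d3:✓  d4:✓  d5:✓  d6:✓
d2 has no witness among its located-wrecks.

False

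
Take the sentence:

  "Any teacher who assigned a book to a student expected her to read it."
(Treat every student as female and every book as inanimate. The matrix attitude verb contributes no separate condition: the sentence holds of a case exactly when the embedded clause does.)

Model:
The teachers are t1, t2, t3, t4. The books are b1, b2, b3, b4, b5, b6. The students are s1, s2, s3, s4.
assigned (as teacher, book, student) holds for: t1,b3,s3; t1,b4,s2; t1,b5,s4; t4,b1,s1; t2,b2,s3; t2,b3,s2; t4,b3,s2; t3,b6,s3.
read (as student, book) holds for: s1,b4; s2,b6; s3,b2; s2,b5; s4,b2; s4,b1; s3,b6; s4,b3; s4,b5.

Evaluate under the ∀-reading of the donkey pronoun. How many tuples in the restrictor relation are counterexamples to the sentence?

5

"her" takes "a student" as antecedent and "it" takes "a book"; both are donkey pronouns co-varying with the restrictor.
Strong reading: for every (t,b,s) with assigned(t,b,s), read(s,b).
Restrictor triples: (t1,b3,s3)→read(s3,b3) ✗  (t1,b4,s2)→read(s2,b4) ✗  (t1,b5,s4)→read(s4,b5) ✓  (t2,b2,s3)→read(s3,b2) ✓  (t2,b3,s2)→read(s2,b3) ✗  (t3,b6,s3)→read(s3,b6) ✓  (t4,b1,s1)→read(s1,b1) ✗  (t4,b3,s2)→read(s2,b3) ✗
Counterexamples (restrictor triples failing the scope): 5.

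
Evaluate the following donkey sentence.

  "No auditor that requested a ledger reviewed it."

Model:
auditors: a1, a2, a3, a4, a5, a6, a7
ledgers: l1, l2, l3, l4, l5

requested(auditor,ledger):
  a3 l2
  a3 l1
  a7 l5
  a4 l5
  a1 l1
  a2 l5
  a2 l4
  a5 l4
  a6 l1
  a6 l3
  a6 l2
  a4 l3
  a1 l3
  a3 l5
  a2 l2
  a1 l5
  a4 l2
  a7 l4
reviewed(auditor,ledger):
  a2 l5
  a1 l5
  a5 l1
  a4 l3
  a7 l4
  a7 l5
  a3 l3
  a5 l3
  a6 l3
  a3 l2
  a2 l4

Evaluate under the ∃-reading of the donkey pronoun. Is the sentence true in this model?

"it" takes "a ledger" as antecedent — a donkey pronoun bound across the clause boundary.
Truth condition: for no (a,l) with requested(a,l) does reviewed(a,l) hold.
Restrictor pairs — does the scope hold? (a1,l1):fails  (a1,l3):fails  (a1,l5):holds  (a2,l2):fails  (a2,l4):holds  (a2,l5):holds  (a3,l1):fails  (a3,l2):holds  (a3,l5):fails  (a4,l2):fails  (a4,l3):holds  (a4,l5):fails  (a5,l4):fails  (a6,l1):fails  (a6,l2):fails  (a6,l3):holds  (a7,l4):holds  (a7,l5):holds
Scope holds for 8 pair(s), so the sentence is false.

False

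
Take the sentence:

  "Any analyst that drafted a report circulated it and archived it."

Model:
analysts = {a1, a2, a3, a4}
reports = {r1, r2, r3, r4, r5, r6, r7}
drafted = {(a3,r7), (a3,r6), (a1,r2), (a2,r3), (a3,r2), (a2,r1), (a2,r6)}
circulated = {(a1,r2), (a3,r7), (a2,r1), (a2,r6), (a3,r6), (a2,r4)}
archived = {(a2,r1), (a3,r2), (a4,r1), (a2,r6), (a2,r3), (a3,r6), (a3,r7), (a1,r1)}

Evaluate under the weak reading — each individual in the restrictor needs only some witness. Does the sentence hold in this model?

"it" takes "a report" as antecedent — a donkey pronoun bound across the clause boundary.
Weak reading: every analyst a with some drafted-report has at least one drafted-report r such that circulated(a,r) ∧ archived(a,r).
Per analyst: a1:✗  a2:✓  a3:✓
a1 has no witness among its drafted-reports.

False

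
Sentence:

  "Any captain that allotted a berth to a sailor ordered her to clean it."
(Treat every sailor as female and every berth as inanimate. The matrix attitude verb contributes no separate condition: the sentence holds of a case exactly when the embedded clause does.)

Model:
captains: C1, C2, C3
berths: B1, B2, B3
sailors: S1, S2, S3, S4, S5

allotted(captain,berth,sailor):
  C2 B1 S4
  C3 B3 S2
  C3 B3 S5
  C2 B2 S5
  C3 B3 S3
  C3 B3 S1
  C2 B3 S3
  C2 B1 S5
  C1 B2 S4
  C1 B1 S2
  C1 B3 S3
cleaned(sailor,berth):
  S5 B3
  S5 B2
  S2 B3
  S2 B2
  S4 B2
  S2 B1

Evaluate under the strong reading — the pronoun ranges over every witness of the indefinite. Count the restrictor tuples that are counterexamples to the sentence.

"her" takes "a sailor" as antecedent and "it" takes "a berth"; both are donkey pronouns co-varying with the restrictor.
Strong reading: for every (c,b,s) with allotted(c,b,s), cleaned(s,b).
Restrictor triples: (C1,B1,S2)→cleaned(S2,B1) ✓  (C1,B2,S4)→cleaned(S4,B2) ✓  (C1,B3,S3)→cleaned(S3,B3) ✗  (C2,B1,S4)→cleaned(S4,B1) ✗  (C2,B1,S5)→cleaned(S5,B1) ✗  (C2,B2,S5)→cleaned(S5,B2) ✓  (C2,B3,S3)→cleaned(S3,B3) ✗  (C3,B3,S1)→cleaned(S1,B3) ✗  (C3,B3,S2)→cleaned(S2,B3) ✓  (C3,B3,S3)→cleaned(S3,B3) ✗  (C3,B3,S5)→cleaned(S5,B3) ✓
Counterexamples (restrictor triples failing the scope): 6.

6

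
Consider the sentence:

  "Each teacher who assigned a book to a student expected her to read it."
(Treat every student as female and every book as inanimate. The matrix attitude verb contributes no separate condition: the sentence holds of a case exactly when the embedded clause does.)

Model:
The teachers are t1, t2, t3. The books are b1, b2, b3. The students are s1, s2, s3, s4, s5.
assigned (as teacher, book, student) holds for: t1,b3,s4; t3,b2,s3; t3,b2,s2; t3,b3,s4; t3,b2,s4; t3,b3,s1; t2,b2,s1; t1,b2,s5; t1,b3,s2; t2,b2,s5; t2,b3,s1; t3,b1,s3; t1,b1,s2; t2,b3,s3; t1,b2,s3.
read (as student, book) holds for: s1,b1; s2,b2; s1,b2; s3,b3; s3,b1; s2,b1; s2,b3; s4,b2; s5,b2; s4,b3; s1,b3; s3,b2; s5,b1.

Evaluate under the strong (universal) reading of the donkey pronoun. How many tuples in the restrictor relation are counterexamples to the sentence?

0

"her" takes "a student" as antecedent and "it" takes "a book"; both are donkey pronouns co-varying with the restrictor.
Strong reading: for every (t,b,s) with assigned(t,b,s), read(s,b).
Restrictor triples: (t1,b1,s2)→read(s2,b1) ✓  (t1,b2,s3)→read(s3,b2) ✓  (t1,b2,s5)→read(s5,b2) ✓  (t1,b3,s2)→read(s2,b3) ✓  (t1,b3,s4)→read(s4,b3) ✓  (t2,b2,s1)→read(s1,b2) ✓  (t2,b2,s5)→read(s5,b2) ✓  (t2,b3,s1)→read(s1,b3) ✓  (t2,b3,s3)→read(s3,b3) ✓  (t3,b1,s3)→read(s3,b1) ✓  (t3,b2,s2)→read(s2,b2) ✓  (t3,b2,s3)→read(s3,b2) ✓  (t3,b2,s4)→read(s4,b2) ✓  (t3,b3,s1)→read(s1,b3) ✓  (t3,b3,s4)→read(s4,b3) ✓
Counterexamples (restrictor triples failing the scope): 0.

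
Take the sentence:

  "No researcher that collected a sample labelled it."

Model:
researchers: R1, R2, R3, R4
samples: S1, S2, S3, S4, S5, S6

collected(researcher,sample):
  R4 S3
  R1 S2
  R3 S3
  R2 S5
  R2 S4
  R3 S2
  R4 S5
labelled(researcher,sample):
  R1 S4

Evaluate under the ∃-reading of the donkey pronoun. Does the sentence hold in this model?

True

"it" takes "a sample" as antecedent — a donkey pronoun bound across the clause boundary.
Truth condition: for no (r,s) with collected(r,s) does labelled(r,s) hold.
Restrictor pairs — does the scope hold? (R1,S2):fails  (R2,S4):fails  (R2,S5):fails  (R3,S2):fails  (R3,S3):fails  (R4,S3):fails  (R4,S5):fails
Scope holds for no restrictor pair, so the sentence is true.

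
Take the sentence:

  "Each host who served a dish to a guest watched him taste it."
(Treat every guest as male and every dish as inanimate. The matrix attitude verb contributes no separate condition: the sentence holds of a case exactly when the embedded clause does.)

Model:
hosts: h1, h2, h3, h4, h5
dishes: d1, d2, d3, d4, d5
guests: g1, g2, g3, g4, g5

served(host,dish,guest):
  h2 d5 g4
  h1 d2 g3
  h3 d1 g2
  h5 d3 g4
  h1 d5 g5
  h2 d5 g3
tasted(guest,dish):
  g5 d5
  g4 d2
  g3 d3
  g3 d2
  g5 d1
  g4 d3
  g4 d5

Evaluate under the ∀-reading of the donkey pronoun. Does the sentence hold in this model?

False

"him" takes "a guest" as antecedent and "it" takes "a dish"; both are donkey pronouns co-varying with the restrictor.
Strong reading: for every (h,d,g) with served(h,d,g), tasted(g,d).
Restrictor triples: (h1,d2,g3)→tasted(g3,d2) ✓  (h1,d5,g5)→tasted(g5,d5) ✓  (h2,d5,g3)→tasted(g3,d5) ✗  (h2,d5,g4)→tasted(g4,d5) ✓  (h3,d1,g2)→tasted(g2,d1) ✗  (h5,d3,g4)→tasted(g4,d3) ✓
Counterexample: (h2,d5,g3) — tasted(g3,d5) does not hold.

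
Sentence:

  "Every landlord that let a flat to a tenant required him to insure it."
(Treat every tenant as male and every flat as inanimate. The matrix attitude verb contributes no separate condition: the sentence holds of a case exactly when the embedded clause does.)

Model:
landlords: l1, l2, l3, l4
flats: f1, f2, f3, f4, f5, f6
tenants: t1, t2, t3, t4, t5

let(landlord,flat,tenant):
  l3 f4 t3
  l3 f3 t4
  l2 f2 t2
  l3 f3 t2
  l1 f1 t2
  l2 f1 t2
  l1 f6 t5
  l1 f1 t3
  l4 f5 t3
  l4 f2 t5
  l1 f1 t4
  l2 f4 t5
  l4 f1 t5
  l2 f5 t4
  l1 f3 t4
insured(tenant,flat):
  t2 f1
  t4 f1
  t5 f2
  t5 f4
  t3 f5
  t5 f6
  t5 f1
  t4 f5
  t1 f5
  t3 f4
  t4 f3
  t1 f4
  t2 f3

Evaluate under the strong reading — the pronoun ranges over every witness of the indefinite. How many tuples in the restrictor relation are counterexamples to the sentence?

"him" takes "a tenant" as antecedent and "it" takes "a flat"; both are donkey pronouns co-varying with the restrictor.
Strong reading: for every (l,f,t) with let(l,f,t), insured(t,f).
Restrictor triples: (l1,f1,t2)→insured(t2,f1) ✓  (l1,f1,t3)→insured(t3,f1) ✗  (l1,f1,t4)→insured(t4,f1) ✓  (l1,f3,t4)→insured(t4,f3) ✓  (l1,f6,t5)→insured(t5,f6) ✓  (l2,f1,t2)→insured(t2,f1) ✓  (l2,f2,t2)→insured(t2,f2) ✗  (l2,f4,t5)→insured(t5,f4) ✓  (l2,f5,t4)→insured(t4,f5) ✓  (l3,f3,t2)→insured(t2,f3) ✓  (l3,f3,t4)→insured(t4,f3) ✓  (l3,f4,t3)→insured(t3,f4) ✓  (l4,f1,t5)→insured(t5,f1) ✓  (l4,f2,t5)→insured(t5,f2) ✓  (l4,f5,t3)→insured(t3,f5) ✓
Counterexamples (restrictor triples failing the scope): 2.

2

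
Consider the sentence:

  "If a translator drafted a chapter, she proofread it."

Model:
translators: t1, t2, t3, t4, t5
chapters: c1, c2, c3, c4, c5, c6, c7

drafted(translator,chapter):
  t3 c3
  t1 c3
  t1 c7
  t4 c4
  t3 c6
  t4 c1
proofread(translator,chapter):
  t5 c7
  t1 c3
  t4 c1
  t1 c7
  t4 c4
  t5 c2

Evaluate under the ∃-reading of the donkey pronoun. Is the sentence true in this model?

"it" takes "a chapter" as antecedent — a donkey pronoun bound across the clause boundary.
Weak reading: every translator t with some drafted-chapter has at least one drafted-chapter c such that proofread(t,c).
Per translator: t1:✓  t3:✗  t4:✓
t3 has no witness among its drafted-chapters.

False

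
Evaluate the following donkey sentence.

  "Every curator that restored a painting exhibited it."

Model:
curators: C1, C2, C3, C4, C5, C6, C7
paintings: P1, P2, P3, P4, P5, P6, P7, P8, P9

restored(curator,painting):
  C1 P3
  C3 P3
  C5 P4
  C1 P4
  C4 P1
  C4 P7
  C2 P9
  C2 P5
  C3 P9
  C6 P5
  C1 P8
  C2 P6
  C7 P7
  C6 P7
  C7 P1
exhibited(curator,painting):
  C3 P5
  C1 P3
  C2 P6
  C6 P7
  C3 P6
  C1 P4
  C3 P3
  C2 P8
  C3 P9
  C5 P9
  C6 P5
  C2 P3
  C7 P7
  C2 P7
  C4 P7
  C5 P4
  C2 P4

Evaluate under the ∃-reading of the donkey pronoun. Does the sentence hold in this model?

True

"it" takes "a painting" as antecedent — a donkey pronoun bound across the clause boundary.
Weak reading: every curator c with some restored-painting has at least one restored-painting p such that exhibited(c,p).
Per curator: C1:✓  C2:✓  C3:✓  C4:✓  C5:✓  C6:✓  C7:✓
Every curator in the restrictor has a witness.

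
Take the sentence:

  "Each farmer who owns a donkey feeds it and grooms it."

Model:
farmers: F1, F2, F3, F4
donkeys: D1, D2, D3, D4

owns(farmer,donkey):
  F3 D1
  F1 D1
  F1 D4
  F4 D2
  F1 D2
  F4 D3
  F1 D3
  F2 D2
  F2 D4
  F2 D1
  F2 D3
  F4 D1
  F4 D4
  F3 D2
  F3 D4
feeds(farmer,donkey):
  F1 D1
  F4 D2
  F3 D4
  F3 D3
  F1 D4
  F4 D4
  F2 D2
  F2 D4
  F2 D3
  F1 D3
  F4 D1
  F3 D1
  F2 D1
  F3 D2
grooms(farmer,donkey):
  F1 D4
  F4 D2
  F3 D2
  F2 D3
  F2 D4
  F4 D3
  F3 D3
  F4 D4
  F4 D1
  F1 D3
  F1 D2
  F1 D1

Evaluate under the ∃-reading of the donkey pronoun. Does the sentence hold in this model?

True

"it" takes "a donkey" as antecedent — a donkey pronoun bound across the clause boundary.
Weak reading: every farmer f with some owns-donkey has at least one owns-donkey d such that feeds(f,d) ∧ grooms(f,d).
Per farmer: F1:✓  F2:✓  F3:✓  F4:✓
Every farmer in the restrictor has a witness.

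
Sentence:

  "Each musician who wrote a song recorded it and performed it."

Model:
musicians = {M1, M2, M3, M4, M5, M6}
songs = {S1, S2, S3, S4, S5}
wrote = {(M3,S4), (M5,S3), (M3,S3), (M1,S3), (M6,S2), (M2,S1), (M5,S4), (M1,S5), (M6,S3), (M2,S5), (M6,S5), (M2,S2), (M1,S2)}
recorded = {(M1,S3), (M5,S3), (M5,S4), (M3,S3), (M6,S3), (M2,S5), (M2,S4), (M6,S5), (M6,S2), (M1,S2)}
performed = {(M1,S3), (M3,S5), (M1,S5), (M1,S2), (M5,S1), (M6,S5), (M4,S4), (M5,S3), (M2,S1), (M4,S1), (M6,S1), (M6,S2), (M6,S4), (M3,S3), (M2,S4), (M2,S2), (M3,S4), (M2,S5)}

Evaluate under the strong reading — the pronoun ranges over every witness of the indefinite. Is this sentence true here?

"it" takes "a song" as antecedent — a donkey pronoun bound across the clause boundary.
Strong reading: for every (m,s) with wrote(m,s), recorded(m,s) ∧ performed(m,s).
Restrictor pairs: (M1,S2) ✓  (M1,S3) ✓  (M1,S5) ✗  (M2,S1) ✗  (M2,S2) ✗  (M2,S5) ✓  (M3,S3) ✓  (M3,S4) ✗  (M5,S3) ✓  (M5,S4) ✗  (M6,S2) ✓  (M6,S3) ✗  (M6,S5) ✓
Counterexample: (M1,S5) is in wrote but fails the scope.

False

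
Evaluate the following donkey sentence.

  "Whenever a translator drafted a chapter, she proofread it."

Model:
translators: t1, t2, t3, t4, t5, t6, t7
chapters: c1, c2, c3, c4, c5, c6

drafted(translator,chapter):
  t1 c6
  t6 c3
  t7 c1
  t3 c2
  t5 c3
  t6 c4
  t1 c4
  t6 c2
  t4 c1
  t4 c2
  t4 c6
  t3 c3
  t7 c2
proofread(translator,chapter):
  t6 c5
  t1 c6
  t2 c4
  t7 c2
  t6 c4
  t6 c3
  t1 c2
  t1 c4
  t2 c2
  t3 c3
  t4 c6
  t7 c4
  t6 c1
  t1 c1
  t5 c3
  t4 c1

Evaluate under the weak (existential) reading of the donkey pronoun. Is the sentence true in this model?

True

"it" takes "a chapter" as antecedent — a donkey pronoun bound across the clause boundary.
Weak reading: every translator t with some drafted-chapter has at least one drafted-chapter c such that proofread(t,c).
Per translator: t1:✓  t3:✓  t4:✓  t5:✓  t6:✓  t7:✓
Every translator in the restrictor has a witness.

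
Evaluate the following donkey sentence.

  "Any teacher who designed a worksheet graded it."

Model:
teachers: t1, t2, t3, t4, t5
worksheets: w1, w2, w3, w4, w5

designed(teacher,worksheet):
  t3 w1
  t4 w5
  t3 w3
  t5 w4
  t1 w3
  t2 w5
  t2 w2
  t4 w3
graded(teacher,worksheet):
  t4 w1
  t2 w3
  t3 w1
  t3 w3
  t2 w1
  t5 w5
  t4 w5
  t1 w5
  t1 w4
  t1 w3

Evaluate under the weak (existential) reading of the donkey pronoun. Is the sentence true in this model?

"it" takes "a worksheet" as antecedent — a donkey pronoun bound across the clause boundary.
Weak reading: every teacher t with some designed-worksheet has at least one designed-worksheet w such that graded(t,w).
Per teacher: t1:✓  t2:✗  t3:✓  t4:✓  t5:✗
t2 has no witness among its designed-worksheets.

False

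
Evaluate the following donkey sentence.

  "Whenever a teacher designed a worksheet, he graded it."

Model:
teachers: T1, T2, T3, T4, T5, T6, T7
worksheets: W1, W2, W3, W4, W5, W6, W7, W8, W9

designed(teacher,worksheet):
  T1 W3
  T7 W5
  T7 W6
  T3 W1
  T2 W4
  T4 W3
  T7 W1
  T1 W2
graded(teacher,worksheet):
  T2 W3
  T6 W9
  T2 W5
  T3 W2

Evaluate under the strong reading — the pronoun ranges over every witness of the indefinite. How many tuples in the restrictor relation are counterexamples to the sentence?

"it" takes "a worksheet" as antecedent — a donkey pronoun bound across the clause boundary.
Strong reading: for every (t,w) with designed(t,w), graded(t,w).
Restrictor pairs: (T1,W2) ✗  (T1,W3) ✗  (T2,W4) ✗  (T3,W1) ✗  (T4,W3) ✗  (T7,W1) ✗  (T7,W5) ✗  (T7,W6) ✗
Counterexamples (restrictor pairs failing the scope): 8.

8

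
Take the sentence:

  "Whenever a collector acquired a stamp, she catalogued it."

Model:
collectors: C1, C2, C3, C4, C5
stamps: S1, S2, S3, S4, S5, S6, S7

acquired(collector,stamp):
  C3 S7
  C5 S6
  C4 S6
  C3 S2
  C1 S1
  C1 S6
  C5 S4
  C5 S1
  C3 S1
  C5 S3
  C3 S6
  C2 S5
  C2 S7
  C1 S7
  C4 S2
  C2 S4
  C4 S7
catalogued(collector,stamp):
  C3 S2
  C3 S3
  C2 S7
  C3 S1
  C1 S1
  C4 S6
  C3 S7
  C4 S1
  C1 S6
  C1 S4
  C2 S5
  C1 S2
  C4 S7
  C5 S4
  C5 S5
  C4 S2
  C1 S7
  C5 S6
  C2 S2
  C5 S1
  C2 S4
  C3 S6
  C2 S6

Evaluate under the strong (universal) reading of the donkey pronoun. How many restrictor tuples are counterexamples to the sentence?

"it" takes "a stamp" as antecedent — a donkey pronoun bound across the clause boundary.
Strong reading: for every (c,s) with acquired(c,s), catalogued(c,s).
Restrictor pairs: (C1,S1) ✓  (C1,S6) ✓  (C1,S7) ✓  (C2,S4) ✓  (C2,S5) ✓  (C2,S7) ✓  (C3,S1) ✓  (C3,S2) ✓  (C3,S6) ✓  (C3,S7) ✓  (C4,S2) ✓  (C4,S6) ✓  (C4,S7) ✓  (C5,S1) ✓  (C5,S3) ✗  (C5,S4) ✓  (C5,S6) ✓
Counterexamples (restrictor pairs failing the scope): 1.

1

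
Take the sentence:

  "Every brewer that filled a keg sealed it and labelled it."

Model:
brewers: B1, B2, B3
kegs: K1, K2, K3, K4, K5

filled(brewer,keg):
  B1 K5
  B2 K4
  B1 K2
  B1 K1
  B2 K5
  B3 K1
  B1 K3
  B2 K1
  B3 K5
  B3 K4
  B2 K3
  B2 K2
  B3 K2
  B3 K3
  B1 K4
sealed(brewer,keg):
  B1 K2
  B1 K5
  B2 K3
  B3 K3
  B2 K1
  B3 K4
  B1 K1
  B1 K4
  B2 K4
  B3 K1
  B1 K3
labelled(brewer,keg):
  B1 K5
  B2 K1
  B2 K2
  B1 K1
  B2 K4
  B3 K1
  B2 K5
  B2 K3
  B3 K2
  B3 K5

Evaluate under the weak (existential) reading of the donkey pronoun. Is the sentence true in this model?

"it" takes "a keg" as antecedent — a donkey pronoun bound across the clause boundary.
Weak reading: every brewer b with some filled-keg has at least one filled-keg k such that sealed(b,k) ∧ labelled(b,k).
Per brewer: B1:✓  B2:✓  B3:✓
Every brewer in the restrictor has a witness.

True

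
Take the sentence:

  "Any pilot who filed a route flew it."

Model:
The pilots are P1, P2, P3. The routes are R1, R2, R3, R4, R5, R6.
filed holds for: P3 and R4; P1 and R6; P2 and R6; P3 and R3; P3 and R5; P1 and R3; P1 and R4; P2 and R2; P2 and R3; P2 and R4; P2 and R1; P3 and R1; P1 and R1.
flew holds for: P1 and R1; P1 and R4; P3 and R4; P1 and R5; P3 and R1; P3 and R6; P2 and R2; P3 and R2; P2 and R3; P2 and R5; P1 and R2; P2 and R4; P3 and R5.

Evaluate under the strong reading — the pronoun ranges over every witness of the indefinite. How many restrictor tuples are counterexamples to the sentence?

"it" takes "a route" as antecedent — a donkey pronoun bound across the clause boundary.
Strong reading: for every (p,r) with filed(p,r), flew(p,r).
Restrictor pairs: (P1,R1) ✓  (P1,R3) ✗  (P1,R4) ✓  (P1,R6) ✗  (P2,R1) ✗  (P2,R2) ✓  (P2,R3) ✓  (P2,R4) ✓  (P2,R6) ✗  (P3,R1) ✓  (P3,R3) ✗  (P3,R4) ✓  (P3,R5) ✓
Counterexamples (restrictor pairs failing the scope): 5.

5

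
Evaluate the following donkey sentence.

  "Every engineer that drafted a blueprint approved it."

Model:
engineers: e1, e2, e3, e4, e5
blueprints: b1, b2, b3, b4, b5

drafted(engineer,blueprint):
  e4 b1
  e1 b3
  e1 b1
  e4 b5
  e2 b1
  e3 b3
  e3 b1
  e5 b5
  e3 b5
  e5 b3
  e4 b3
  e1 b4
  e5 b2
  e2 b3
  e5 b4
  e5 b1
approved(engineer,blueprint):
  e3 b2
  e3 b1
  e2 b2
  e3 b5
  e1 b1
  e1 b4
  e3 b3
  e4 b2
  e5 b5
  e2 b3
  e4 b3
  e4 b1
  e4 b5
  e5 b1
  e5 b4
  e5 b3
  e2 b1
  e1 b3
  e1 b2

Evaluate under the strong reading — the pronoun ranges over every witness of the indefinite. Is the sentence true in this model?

False

"it" takes "a blueprint" as antecedent — a donkey pronoun bound across the clause boundary.
Strong reading: for every (e,b) with drafted(e,b), approved(e,b).
Restrictor pairs: (e1,b1) ✓  (e1,b3) ✓  (e1,b4) ✓  (e2,b1) ✓  (e2,b3) ✓  (e3,b1) ✓  (e3,b3) ✓  (e3,b5) ✓  (e4,b1) ✓  (e4,b3) ✓  (e4,b5) ✓  (e5,b1) ✓  (e5,b2) ✗  (e5,b3) ✓  (e5,b4) ✓  (e5,b5) ✓
Counterexample: (e5,b2) is in drafted but fails the scope.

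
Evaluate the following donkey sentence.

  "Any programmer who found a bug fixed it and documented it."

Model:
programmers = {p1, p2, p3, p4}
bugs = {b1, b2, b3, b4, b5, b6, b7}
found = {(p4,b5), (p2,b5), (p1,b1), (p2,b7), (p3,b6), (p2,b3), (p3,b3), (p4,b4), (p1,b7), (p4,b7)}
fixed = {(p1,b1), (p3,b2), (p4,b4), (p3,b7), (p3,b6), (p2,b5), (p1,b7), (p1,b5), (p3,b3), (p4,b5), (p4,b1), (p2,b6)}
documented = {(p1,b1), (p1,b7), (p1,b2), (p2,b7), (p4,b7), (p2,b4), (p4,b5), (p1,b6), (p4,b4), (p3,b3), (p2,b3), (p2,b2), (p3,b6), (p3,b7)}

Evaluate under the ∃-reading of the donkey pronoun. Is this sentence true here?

"it" takes "a bug" as antecedent — a donkey pronoun bound across the clause boundary.
Weak reading: every programmer p with some found-bug has at least one found-bug b such that fixed(p,b) ∧ documented(p,b).
Per programmer: p1:✓  p2:✗  p3:✓  p4:✓
p2 has no witness among its found-bugs.

False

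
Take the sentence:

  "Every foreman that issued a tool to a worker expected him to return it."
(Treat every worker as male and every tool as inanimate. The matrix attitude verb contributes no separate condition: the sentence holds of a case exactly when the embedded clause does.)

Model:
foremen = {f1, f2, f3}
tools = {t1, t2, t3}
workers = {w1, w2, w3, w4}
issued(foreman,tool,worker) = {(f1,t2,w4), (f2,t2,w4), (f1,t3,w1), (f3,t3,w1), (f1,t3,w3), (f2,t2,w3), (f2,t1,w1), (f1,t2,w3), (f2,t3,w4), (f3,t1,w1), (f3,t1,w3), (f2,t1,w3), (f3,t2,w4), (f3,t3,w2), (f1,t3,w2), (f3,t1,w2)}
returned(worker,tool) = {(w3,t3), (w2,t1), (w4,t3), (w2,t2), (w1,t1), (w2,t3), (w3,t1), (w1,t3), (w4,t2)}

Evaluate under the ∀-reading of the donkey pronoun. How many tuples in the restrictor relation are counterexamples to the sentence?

"him" takes "a worker" as antecedent and "it" takes "a tool"; both are donkey pronouns co-varying with the restrictor.
Strong reading: for every (f,t,w) with issued(f,t,w), returned(w,t).
Restrictor triples: (f1,t2,w3)→returned(w3,t2) ✗  (f1,t2,w4)→returned(w4,t2) ✓  (f1,t3,w1)→returned(w1,t3) ✓  (f1,t3,w2)→returned(w2,t3) ✓  (f1,t3,w3)→returned(w3,t3) ✓  (f2,t1,w1)→returned(w1,t1) ✓  (f2,t1,w3)→returned(w3,t1) ✓  (f2,t2,w3)→returned(w3,t2) ✗  (f2,t2,w4)→returned(w4,t2) ✓  (f2,t3,w4)→returned(w4,t3) ✓  (f3,t1,w1)→returned(w1,t1) ✓  (f3,t1,w2)→returned(w2,t1) ✓  (f3,t1,w3)→returned(w3,t1) ✓  (f3,t2,w4)→returned(w4,t2) ✓  (f3,t3,w1)→returned(w1,t3) ✓  (f3,t3,w2)→returned(w2,t3) ✓
Counterexamples (restrictor triples failing the scope): 2.

2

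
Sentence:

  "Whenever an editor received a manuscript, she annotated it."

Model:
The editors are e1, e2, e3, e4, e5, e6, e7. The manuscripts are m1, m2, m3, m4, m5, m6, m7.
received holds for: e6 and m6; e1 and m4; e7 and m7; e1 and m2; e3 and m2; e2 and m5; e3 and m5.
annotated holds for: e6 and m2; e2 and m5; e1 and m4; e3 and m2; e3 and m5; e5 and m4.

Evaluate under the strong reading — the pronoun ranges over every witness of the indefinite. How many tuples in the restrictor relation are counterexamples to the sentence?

"it" takes "a manuscript" as antecedent — a donkey pronoun bound across the clause boundary.
Strong reading: for every (e,m) with received(e,m), annotated(e,m).
Restrictor pairs: (e1,m2) ✗  (e1,m4) ✓  (e2,m5) ✓  (e3,m2) ✓  (e3,m5) ✓  (e6,m6) ✗  (e7,m7) ✗
Counterexamples (restrictor pairs failing the scope): 3.

3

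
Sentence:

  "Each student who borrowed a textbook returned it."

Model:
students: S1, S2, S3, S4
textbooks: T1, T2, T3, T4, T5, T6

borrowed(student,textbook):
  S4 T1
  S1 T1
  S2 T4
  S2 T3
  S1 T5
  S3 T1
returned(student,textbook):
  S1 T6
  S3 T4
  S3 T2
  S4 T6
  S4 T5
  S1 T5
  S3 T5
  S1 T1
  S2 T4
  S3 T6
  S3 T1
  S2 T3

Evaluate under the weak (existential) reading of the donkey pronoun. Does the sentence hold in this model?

"it" takes "a textbook" as antecedent — a donkey pronoun bound across the clause boundary.
Weak reading: every student s with some borrowed-textbook has at least one borrowed-textbook t such that returned(s,t).
Per student: S1:✓  S2:✓  S3:✓  S4:✗
S4 has no witness among its borrowed-textbooks.

False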